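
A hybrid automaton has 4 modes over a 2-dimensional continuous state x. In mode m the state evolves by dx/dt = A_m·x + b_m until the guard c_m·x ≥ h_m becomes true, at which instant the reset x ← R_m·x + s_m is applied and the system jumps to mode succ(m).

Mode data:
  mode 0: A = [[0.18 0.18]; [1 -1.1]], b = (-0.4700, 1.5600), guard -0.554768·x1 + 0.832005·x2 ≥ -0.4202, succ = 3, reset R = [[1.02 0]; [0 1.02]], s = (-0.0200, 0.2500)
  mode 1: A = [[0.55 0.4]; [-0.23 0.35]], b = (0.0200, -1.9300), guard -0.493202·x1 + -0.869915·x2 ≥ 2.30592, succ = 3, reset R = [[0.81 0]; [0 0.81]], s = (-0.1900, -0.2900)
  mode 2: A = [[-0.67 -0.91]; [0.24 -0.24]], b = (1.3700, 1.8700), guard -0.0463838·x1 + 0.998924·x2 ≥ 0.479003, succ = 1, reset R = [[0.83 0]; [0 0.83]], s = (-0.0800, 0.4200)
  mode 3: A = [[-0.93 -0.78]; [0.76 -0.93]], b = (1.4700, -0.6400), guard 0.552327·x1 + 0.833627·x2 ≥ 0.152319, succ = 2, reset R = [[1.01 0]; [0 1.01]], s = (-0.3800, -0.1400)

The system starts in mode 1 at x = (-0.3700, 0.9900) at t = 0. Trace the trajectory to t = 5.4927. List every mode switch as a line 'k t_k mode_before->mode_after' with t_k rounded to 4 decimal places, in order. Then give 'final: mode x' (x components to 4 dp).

Mode 1: guard c·x = 2.3059 hit at Δt = 1.5590 (t = 1.5590), x⁻ = (-1.0244, -2.0700) → reset → x⁺ = (-1.0197, -1.9667), jump to mode 3
Mode 3: guard c·x = 0.1523 hit at Δt = 1.1506 (t = 2.7096), x⁻ = (1.4069, -0.7494) → reset → x⁺ = (1.0409, -0.8969), jump to mode 2
Mode 2: guard c·x = 0.4790 hit at Δt = 0.6480 (t = 3.3576), x⁻ = (1.4468, 0.5467) → reset → x⁺ = (1.1209, 0.8738), jump to mode 1
Mode 1: guard c·x = 2.3059 hit at Δt = 1.6898 (t = 5.0474), x⁻ = (1.9606, -3.7623) → reset → x⁺ = (1.3981, -3.3375), jump to mode 3
Mode 3: flow for 0.4453 to horizon, guard not reached → x = (2.1854, -1.9165)

1 1.5590 1->3
2 2.7096 3->2
3 3.3576 2->1
4 5.0474 1->3
final: 3 2.1854 -1.9165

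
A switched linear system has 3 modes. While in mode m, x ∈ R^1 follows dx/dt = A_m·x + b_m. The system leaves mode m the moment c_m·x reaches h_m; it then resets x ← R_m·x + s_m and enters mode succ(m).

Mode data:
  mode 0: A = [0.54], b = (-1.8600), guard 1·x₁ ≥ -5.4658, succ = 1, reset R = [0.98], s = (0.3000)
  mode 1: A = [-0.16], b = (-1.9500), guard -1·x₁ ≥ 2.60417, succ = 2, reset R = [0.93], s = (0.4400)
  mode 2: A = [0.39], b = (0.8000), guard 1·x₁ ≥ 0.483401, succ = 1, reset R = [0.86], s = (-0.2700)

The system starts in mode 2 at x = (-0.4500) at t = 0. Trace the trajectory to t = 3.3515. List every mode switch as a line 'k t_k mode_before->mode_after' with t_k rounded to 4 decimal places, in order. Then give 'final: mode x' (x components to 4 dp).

1 1.1776 2->1
2 2.7543 1->2
final: 2 -1.9637

Mode 2: guard c·x = 0.4834 hit at Δt = 1.1776 (t = 1.1776), x⁻ = (0.4834) → reset → x⁺ = (0.1457), jump to mode 1
Mode 1: guard c·x = 2.6042 hit at Δt = 1.5767 (t = 2.7543), x⁻ = (-2.6042) → reset → x⁺ = (-1.9819), jump to mode 2
Mode 2: flow for 0.5972 to horizon, guard not reached → x = (-1.9637)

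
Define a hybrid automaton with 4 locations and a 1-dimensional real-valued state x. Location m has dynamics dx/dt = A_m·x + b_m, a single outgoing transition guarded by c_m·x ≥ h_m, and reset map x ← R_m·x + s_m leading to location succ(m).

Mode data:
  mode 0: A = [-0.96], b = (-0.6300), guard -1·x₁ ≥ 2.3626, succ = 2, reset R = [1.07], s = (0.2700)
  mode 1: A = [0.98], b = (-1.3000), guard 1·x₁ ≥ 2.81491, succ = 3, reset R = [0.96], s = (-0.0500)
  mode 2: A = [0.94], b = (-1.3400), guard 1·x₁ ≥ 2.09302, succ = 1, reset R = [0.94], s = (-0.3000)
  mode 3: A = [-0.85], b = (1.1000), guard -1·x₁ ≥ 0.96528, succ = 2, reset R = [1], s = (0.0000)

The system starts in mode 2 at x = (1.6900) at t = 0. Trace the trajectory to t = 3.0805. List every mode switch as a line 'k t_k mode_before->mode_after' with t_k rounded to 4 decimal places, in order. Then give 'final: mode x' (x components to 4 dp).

1 0.9849 2->1
2 2.4888 1->3
final: 3 2.1155

Mode 2: guard c·x = 2.0930 hit at Δt = 0.9849 (t = 0.9849), x⁻ = (2.0930) → reset → x⁺ = (1.6674), jump to mode 1
Mode 1: guard c·x = 2.8149 hit at Δt = 1.5039 (t = 2.4888), x⁻ = (2.8149) → reset → x⁺ = (2.6523), jump to mode 3
Mode 3: flow for 0.5917 to horizon, guard not reached → x = (2.1155)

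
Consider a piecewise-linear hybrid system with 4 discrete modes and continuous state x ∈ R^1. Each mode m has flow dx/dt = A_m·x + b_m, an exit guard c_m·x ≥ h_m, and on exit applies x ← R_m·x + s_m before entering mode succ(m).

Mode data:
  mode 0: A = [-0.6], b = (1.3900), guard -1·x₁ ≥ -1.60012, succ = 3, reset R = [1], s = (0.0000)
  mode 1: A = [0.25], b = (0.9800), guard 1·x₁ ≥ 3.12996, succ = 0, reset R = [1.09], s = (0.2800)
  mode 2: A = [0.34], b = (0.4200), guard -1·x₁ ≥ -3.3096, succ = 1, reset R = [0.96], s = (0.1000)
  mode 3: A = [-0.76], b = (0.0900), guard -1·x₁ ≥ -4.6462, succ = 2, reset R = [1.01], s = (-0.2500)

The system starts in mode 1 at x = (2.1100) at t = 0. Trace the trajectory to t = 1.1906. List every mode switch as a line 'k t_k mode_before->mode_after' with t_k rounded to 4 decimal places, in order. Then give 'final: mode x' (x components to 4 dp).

1 0.6251 1->0
final: 0 3.2960

Mode 1: guard c·x = 3.1300 hit at Δt = 0.6251 (t = 0.6251), x⁻ = (3.1300) → reset → x⁺ = (3.6917), jump to mode 0
Mode 0: flow for 0.5655 to horizon, guard not reached → x = (3.2960)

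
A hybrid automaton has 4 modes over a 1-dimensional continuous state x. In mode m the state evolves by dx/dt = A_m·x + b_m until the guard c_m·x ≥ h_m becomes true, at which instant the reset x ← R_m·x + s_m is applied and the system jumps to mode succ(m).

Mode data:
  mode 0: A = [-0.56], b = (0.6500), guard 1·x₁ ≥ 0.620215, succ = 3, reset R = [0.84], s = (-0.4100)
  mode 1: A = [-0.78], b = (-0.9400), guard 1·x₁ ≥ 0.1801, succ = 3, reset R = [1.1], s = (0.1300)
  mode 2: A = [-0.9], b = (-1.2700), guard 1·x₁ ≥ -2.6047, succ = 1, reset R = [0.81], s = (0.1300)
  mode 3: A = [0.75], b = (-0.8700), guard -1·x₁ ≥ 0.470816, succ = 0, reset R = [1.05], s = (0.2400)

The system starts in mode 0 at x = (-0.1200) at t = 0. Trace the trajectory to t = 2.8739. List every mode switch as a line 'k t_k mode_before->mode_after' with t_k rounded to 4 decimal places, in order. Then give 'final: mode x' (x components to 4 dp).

Mode 0: guard c·x = 0.6202 hit at Δt = 1.5405 (t = 1.5405), x⁻ = (0.6202) → reset → x⁺ = (0.1110), jump to mode 3
Mode 3: guard c·x = 0.4708 hit at Δt = 0.5883 (t = 2.1288), x⁻ = (-0.4708) → reset → x⁺ = (-0.2544), jump to mode 0
Mode 0: flow for 0.7451 to horizon, guard not reached → x = (0.2284)

1 1.5405 0->3
2 2.1288 3->0
final: 0 0.2284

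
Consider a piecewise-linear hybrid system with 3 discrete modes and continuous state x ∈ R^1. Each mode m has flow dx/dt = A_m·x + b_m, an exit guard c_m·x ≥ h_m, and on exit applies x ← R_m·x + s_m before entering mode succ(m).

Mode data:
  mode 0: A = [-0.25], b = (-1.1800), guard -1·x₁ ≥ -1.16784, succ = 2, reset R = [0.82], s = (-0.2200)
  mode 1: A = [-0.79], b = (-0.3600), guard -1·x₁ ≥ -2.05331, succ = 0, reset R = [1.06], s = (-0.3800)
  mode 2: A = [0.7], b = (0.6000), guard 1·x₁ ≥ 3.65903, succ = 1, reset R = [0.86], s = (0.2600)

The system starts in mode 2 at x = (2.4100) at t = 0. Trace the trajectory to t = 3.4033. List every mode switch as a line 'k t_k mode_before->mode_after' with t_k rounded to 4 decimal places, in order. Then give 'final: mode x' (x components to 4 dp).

1 0.4625 2->1
2 1.0086 1->0
3 1.4144 0->2
4 2.9014 2->1
final: 1 2.1426

Mode 2: guard c·x = 3.6590 hit at Δt = 0.4625 (t = 0.4625), x⁻ = (3.6590) → reset → x⁺ = (3.4068), jump to mode 1
Mode 1: guard c·x = -2.0533 hit at Δt = 0.5461 (t = 1.0086), x⁻ = (2.0533) → reset → x⁺ = (1.7965), jump to mode 0
Mode 0: guard c·x = -1.1678 hit at Δt = 0.4058 (t = 1.4144), x⁻ = (1.1678) → reset → x⁺ = (0.7376), jump to mode 2
Mode 2: guard c·x = 3.6590 hit at Δt = 1.4870 (t = 2.9014), x⁻ = (3.6590) → reset → x⁺ = (3.4068), jump to mode 1
Mode 1: flow for 0.5019 to horizon, guard not reached → x = (2.1426)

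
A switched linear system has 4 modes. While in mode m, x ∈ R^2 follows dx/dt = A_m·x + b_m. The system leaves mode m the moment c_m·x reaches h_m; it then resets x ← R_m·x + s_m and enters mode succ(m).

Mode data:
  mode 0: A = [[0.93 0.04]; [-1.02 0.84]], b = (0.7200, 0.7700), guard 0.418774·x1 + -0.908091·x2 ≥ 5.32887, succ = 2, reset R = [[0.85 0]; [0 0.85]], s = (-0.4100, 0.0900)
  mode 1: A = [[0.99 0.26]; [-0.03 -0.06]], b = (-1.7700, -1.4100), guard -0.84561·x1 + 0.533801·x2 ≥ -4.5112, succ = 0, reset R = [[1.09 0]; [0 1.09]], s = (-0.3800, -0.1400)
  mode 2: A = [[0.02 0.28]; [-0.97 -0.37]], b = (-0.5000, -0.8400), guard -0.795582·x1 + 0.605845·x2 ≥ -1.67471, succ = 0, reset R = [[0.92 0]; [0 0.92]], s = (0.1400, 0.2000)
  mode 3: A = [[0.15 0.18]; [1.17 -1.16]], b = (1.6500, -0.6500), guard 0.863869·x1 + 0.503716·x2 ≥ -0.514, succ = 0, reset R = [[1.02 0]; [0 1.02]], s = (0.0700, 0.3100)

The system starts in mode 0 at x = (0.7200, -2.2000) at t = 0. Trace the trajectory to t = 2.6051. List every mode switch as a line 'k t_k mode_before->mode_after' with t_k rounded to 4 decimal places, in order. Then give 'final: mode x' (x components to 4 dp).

Mode 0: guard c·x = 5.3289 hit at Δt = 0.7851 (t = 0.7851), x⁻ = (2.1818, -4.8620) → reset → x⁺ = (1.4446, -4.0427), jump to mode 2
Mode 2: guard c·x = -1.6747 hit at Δt = 1.3035 (t = 2.0886), x⁻ = (-0.6784, -3.6551) → reset → x⁺ = (-0.4841, -3.1627), jump to mode 0
Mode 0: flow for 0.5165 to horizon, guard not reached → x = (-0.3995, -4.0882)

1 0.7851 0->2
2 2.0886 2->0
final: 0 -0.3995 -4.0882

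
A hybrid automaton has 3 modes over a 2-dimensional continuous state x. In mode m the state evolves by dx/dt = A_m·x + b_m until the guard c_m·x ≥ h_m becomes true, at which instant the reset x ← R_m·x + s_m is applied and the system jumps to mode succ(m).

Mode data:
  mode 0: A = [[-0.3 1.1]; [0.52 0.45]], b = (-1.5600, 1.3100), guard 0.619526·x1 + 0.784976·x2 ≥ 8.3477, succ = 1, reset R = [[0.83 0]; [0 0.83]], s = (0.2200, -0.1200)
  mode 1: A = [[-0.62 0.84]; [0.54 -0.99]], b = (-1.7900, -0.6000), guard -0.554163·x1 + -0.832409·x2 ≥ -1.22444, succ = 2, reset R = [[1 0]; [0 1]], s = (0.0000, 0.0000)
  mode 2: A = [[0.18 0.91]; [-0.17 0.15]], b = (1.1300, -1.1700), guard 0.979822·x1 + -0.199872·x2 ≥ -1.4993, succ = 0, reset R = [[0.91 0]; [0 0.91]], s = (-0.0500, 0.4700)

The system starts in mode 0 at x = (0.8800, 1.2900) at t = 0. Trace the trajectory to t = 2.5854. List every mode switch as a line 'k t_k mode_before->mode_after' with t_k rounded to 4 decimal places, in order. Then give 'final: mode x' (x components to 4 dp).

1 1.5511 0->1
final: 1 3.1945 3.0149

Mode 0: guard c·x = 8.3477 hit at Δt = 1.5511 (t = 1.5511), x⁻ = (4.1033, 7.3959) → reset → x⁺ = (3.6257, 6.0186), jump to mode 1
Mode 1: flow for 1.0343 to horizon, guard not reached → x = (3.1945, 3.0149)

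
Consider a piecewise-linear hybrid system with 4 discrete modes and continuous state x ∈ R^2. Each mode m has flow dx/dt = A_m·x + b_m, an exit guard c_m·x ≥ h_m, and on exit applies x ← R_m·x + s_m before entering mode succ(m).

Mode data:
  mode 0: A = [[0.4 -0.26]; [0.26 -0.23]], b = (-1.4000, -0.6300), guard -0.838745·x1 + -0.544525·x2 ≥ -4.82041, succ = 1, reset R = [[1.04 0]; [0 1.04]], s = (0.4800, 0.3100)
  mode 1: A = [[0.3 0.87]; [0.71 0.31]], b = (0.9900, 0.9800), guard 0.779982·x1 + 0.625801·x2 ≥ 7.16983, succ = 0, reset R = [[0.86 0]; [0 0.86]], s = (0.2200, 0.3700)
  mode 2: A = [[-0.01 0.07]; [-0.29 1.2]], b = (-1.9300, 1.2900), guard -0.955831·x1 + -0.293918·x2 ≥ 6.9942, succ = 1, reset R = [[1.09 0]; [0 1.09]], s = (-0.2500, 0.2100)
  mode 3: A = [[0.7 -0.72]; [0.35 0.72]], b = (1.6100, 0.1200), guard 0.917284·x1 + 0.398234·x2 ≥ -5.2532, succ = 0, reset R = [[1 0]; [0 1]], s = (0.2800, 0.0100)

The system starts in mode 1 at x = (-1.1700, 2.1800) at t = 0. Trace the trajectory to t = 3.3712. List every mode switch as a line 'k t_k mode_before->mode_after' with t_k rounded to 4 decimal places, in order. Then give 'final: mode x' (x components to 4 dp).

Mode 1: guard c·x = 7.1698 hit at Δt = 1.2899 (t = 1.2899), x⁻ = (4.4704, 5.8853) → reset → x⁺ = (4.0645, 5.4314), jump to mode 0
Mode 0: guard c·x = -4.8204 hit at Δt = 0.9698 (t = 2.2597), x⁻ = (2.7795, 4.5711) → reset → x⁺ = (3.3707, 5.0640), jump to mode 1
Mode 1: guard c·x = 7.1698 hit at Δt = 0.1558 (t = 2.4155), x⁻ = (4.4490, 5.9120) → reset → x⁺ = (4.0461, 5.4543), jump to mode 0
Mode 0: flow for 0.9557 to horizon, guard not reached → x = (2.7678, 4.5974)

1 1.2899 1->0
2 2.2597 0->1
3 2.4155 1->0
final: 0 2.7678 4.5974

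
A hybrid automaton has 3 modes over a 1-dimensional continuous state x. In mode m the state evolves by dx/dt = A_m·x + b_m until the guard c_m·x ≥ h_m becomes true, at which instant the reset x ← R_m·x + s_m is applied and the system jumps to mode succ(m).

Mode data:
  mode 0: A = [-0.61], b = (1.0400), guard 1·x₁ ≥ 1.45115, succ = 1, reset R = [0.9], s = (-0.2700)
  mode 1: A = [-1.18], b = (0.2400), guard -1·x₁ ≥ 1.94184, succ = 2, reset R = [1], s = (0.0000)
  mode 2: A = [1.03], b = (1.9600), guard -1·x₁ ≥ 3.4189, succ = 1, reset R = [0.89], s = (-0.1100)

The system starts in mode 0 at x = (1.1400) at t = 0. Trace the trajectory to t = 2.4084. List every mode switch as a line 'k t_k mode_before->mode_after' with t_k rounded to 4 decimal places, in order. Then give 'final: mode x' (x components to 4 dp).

Mode 0: guard c·x = 1.4511 hit at Δt = 1.3119 (t = 1.3119), x⁻ = (1.4511) → reset → x⁺ = (1.0360), jump to mode 1
Mode 1: flow for 1.0965 to horizon, guard not reached → x = (0.4317)

1 1.3119 0->1
final: 1 0.4317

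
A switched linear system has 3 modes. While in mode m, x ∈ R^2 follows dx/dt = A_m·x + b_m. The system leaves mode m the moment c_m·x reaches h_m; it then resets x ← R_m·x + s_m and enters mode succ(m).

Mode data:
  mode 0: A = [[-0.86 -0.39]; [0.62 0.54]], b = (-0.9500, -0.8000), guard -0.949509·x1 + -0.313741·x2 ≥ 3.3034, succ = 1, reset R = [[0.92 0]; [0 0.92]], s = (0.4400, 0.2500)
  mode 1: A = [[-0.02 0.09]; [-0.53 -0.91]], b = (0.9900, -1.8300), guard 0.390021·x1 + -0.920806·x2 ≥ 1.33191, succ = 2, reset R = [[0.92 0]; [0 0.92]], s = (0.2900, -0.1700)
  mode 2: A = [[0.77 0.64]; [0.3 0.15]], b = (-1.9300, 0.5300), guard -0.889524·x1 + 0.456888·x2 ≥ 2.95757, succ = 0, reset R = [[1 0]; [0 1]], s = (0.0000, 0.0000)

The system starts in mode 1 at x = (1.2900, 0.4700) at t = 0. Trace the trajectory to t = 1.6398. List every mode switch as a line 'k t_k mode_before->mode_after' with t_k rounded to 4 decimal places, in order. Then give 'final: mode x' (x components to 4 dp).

Mode 1: guard c·x = 1.3319 hit at Δt = 0.4731 (t = 0.4731), x⁻ = (1.7375, -0.7105) → reset → x⁺ = (1.8885, -0.8237), jump to mode 2
Mode 2: flow for 1.1667 to horizon, guard not reached → x = (0.5390, 0.1806)

1 0.4731 1->2
final: 2 0.5390 0.1806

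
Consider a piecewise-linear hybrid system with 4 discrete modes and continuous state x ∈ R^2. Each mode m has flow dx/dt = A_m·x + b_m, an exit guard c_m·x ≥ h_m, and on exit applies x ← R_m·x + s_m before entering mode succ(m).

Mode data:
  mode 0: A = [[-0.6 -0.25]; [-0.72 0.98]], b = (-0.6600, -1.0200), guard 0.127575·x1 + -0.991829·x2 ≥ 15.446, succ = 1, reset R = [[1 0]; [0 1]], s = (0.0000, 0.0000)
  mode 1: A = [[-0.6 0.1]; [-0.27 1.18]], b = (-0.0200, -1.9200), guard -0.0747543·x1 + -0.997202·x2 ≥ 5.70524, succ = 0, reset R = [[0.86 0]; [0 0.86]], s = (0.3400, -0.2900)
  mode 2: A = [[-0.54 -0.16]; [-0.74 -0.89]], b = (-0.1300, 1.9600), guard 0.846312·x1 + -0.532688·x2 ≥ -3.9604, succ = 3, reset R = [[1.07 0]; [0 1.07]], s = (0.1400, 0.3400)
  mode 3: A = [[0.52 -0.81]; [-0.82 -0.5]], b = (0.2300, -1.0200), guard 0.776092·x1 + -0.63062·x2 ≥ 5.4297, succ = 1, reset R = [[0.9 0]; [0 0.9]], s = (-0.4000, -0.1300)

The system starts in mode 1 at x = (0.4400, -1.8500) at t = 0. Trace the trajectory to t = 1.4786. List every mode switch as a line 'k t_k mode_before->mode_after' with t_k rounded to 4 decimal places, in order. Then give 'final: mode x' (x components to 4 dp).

Mode 1: guard c·x = 5.7052 hit at Δt = 0.6263 (t = 0.6263), x⁻ = (0.0997, -5.7287) → reset → x⁺ = (0.4258, -5.2167), jump to mode 0
Mode 0: flow for 0.8523 to horizon, guard not reached → x = (1.3771, -14.0787)

1 0.6263 1->0
final: 0 1.3771 -14.0787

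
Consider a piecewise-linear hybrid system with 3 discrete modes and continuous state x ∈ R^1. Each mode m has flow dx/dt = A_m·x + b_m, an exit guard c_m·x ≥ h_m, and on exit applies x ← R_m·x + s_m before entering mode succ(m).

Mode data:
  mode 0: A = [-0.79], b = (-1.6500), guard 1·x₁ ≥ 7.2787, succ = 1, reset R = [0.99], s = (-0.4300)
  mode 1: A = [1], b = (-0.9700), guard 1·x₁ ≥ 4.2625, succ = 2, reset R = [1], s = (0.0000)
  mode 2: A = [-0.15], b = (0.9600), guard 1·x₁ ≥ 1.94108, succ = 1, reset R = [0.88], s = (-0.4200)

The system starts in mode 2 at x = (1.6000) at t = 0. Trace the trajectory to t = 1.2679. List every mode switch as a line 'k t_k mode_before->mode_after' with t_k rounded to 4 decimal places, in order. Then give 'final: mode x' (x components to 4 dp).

Mode 2: guard c·x = 1.9411 hit at Δt = 0.4914 (t = 0.4914), x⁻ = (1.9411) → reset → x⁺ = (1.2882), jump to mode 1
Mode 1: flow for 0.7765 to horizon, guard not reached → x = (1.6616)

1 0.4914 2->1
final: 1 1.6616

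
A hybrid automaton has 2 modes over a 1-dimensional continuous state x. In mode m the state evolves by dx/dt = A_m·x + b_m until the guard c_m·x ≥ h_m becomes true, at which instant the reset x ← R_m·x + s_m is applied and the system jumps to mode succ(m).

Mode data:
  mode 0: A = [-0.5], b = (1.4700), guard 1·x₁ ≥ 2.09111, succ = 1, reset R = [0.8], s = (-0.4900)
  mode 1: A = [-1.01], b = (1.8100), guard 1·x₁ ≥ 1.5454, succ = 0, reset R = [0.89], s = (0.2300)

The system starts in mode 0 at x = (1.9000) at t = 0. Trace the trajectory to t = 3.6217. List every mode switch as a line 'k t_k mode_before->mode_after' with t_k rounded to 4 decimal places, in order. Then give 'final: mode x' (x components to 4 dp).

Mode 0: guard c·x = 2.0911 hit at Δt = 0.4061 (t = 0.4061), x⁻ = (2.0911) → reset → x⁺ = (1.1829), jump to mode 1
Mode 1: guard c·x = 1.5454 hit at Δt = 0.8951 (t = 1.3012), x⁻ = (1.5454) → reset → x⁺ = (1.6054), jump to mode 0
Mode 0: guard c·x = 2.0911 hit at Δt = 0.9049 (t = 2.2061), x⁻ = (2.0911) → reset → x⁺ = (1.1829), jump to mode 1
Mode 1: guard c·x = 1.5454 hit at Δt = 0.8951 (t = 3.1012), x⁻ = (1.5454) → reset → x⁺ = (1.6054), jump to mode 0
Mode 0: flow for 0.5205 to horizon, guard not reached → x = (1.9112)

1 0.4061 0->1
2 1.3012 1->0
3 2.2061 0->1
4 3.1012 1->0
final: 0 1.9112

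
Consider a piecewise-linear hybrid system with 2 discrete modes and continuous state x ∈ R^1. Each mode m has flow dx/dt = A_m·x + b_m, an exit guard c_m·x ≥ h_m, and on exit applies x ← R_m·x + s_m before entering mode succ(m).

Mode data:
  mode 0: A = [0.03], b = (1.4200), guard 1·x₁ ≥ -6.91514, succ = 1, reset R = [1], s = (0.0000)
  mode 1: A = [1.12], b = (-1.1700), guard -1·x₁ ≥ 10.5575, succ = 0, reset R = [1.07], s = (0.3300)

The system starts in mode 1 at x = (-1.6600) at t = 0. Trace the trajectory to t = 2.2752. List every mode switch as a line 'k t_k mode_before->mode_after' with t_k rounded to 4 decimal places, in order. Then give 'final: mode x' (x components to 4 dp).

1 1.3002 1->0
final: 0 -9.8871

Mode 1: guard c·x = 10.5575 hit at Δt = 1.3002 (t = 1.3002), x⁻ = (-10.5575) → reset → x⁺ = (-10.9665), jump to mode 0
Mode 0: flow for 0.9750 to horizon, guard not reached → x = (-9.8871)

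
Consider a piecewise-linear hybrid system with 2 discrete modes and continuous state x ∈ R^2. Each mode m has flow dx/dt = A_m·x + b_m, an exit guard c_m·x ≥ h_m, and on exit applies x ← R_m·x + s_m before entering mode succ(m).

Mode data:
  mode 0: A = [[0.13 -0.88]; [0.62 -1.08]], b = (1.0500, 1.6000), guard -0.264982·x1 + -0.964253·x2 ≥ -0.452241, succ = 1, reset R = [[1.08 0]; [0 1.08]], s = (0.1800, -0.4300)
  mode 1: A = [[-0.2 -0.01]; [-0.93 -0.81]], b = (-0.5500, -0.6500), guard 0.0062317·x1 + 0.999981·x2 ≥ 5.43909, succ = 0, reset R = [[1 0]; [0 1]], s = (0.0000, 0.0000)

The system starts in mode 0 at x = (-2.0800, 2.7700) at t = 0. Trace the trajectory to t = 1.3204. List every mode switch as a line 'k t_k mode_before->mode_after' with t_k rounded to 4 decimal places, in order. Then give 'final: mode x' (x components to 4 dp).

Mode 0: guard c·x = -0.4522 hit at Δt = 0.7462 (t = 0.7462), x⁻ = (-2.8091, 1.2410) → reset → x⁺ = (-2.8538, 0.9102), jump to mode 1
Mode 1: flow for 0.5742 to horizon, guard not reached → x = (-2.8492, 1.4907)

1 0.7462 0->1
final: 1 -2.8492 1.4907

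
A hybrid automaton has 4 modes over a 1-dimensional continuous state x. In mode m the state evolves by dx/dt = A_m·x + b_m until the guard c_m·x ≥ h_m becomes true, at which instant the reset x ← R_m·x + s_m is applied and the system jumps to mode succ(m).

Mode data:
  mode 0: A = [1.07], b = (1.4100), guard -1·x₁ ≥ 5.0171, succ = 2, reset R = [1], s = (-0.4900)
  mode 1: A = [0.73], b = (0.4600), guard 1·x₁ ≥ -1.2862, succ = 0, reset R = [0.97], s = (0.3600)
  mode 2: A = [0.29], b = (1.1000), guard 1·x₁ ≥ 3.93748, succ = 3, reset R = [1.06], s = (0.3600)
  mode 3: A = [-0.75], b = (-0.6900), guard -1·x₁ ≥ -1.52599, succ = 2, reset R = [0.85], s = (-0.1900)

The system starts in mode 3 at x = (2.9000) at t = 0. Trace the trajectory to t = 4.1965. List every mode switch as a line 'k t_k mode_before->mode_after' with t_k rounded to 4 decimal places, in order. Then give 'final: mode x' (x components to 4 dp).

1 0.5944 3->2
2 2.1665 2->3
3 3.2356 3->2
final: 2 2.6817

Mode 3: guard c·x = -1.5260 hit at Δt = 0.5944 (t = 0.5944), x⁻ = (1.5260) → reset → x⁺ = (1.1071), jump to mode 2
Mode 2: guard c·x = 3.9375 hit at Δt = 1.5721 (t = 2.1665), x⁻ = (3.9375) → reset → x⁺ = (4.5337), jump to mode 3
Mode 3: guard c·x = -1.5260 hit at Δt = 1.0691 (t = 3.2356), x⁻ = (1.5260) → reset → x⁺ = (1.1071), jump to mode 2
Mode 2: flow for 0.9609 to horizon, guard not reached → x = (2.6817)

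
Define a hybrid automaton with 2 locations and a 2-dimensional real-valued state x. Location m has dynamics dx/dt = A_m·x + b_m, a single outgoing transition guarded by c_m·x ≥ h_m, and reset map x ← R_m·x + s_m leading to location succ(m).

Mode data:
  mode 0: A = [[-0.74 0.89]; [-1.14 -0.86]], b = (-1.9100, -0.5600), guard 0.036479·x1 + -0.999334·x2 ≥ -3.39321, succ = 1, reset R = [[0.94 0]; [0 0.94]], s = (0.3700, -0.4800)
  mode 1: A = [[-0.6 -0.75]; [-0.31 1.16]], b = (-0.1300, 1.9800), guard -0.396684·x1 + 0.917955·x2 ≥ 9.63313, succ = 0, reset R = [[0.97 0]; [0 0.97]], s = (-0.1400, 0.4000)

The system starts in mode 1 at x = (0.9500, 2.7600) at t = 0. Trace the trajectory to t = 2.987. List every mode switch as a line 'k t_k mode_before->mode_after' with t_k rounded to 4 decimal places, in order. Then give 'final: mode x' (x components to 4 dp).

1 0.7886 1->0
2 1.7747 0->1
3 2.5897 1->0
final: 0 0.3830 6.9854

Mode 1: guard c·x = 9.6331 hit at Δt = 0.7886 (t = 0.7886), x⁻ = (-2.2395, 9.5263) → reset → x⁺ = (-2.3124, 9.6405), jump to mode 0
Mode 0: guard c·x = -3.3932 hit at Δt = 0.9861 (t = 1.7747), x⁻ = (1.3128, 3.4434) → reset → x⁺ = (1.6040, 2.7568), jump to mode 1
Mode 1: guard c·x = 9.6331 hit at Δt = 0.8150 (t = 2.5897), x⁻ = (-1.9411, 9.6553) → reset → x⁺ = (-2.0229, 9.7656), jump to mode 0
Mode 0: flow for 0.3973 to horizon, guard not reached → x = (0.3830, 6.9854)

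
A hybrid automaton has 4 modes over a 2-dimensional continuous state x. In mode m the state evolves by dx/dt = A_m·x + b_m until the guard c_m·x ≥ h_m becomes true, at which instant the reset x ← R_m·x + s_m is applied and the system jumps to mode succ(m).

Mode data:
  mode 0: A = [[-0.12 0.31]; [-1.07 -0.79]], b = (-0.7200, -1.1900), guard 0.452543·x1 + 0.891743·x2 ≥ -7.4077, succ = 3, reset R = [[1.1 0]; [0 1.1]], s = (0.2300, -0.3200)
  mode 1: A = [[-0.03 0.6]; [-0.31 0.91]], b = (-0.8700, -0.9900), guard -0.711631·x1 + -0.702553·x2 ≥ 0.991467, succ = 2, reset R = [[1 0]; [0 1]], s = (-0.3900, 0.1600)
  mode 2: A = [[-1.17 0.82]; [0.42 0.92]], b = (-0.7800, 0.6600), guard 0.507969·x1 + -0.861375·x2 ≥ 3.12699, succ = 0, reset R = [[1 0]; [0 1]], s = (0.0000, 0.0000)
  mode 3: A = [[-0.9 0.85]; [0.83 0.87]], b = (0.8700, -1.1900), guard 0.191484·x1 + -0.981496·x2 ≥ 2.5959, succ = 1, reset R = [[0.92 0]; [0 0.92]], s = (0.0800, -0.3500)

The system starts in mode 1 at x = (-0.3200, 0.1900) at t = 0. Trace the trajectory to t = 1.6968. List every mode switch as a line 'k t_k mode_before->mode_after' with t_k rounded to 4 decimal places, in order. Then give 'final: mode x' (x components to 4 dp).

Mode 1: guard c·x = 0.9915 hit at Δt = 0.7039 (t = 0.7039), x⁻ = (-0.9622, -0.4366) → reset → x⁺ = (-1.3522, -0.2766), jump to mode 2
Mode 2: flow for 0.9929 to horizon, guard not reached → x = (-1.0572, -0.4288)

1 0.7039 1->2
final: 2 -1.0572 -0.4288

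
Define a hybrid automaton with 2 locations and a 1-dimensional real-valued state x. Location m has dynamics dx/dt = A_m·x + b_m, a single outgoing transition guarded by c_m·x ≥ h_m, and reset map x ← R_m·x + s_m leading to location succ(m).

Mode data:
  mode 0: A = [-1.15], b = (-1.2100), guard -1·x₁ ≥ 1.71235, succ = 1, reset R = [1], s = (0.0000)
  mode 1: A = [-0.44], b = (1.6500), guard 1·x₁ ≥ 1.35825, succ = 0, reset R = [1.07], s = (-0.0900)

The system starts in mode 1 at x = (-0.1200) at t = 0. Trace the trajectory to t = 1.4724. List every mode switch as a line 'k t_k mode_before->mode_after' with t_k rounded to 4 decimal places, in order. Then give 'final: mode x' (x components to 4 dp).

Mode 1: guard c·x = 1.3582 hit at Δt = 1.0937 (t = 1.0937), x⁻ = (1.3582) → reset → x⁺ = (1.3633), jump to mode 0
Mode 0: flow for 0.3787 to horizon, guard not reached → x = (0.5105)

1 1.0937 1->0
final: 0 0.5105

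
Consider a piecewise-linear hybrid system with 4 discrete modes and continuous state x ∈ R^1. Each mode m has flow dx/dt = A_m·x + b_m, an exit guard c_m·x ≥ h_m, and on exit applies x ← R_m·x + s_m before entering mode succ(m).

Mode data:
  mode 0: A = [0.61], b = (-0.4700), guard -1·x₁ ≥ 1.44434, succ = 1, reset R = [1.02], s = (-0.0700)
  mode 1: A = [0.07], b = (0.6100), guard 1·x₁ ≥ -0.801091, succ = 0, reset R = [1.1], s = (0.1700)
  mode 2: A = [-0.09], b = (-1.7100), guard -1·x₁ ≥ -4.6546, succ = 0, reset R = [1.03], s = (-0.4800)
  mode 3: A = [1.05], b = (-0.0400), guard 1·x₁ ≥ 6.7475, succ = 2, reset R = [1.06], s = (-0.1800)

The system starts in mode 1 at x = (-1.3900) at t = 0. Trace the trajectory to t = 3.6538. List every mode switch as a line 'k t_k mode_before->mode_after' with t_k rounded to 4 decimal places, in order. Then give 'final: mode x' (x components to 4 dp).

Mode 1: guard c·x = -0.8011 hit at Δt = 1.1048 (t = 1.1048), x⁻ = (-0.8011) → reset → x⁺ = (-0.7112), jump to mode 0
Mode 0: guard c·x = 1.4443 hit at Δt = 0.6590 (t = 1.7638), x⁻ = (-1.4443) → reset → x⁺ = (-1.5432), jump to mode 1
Mode 1: guard c·x = -0.8011 hit at Δt = 1.4068 (t = 3.1706), x⁻ = (-0.8011) → reset → x⁺ = (-0.7112), jump to mode 0
Mode 0: flow for 0.4832 to horizon, guard not reached → x = (-1.2191)

1 1.1048 1->0
2 1.7638 0->1
3 3.1706 1->0
final: 0 -1.2191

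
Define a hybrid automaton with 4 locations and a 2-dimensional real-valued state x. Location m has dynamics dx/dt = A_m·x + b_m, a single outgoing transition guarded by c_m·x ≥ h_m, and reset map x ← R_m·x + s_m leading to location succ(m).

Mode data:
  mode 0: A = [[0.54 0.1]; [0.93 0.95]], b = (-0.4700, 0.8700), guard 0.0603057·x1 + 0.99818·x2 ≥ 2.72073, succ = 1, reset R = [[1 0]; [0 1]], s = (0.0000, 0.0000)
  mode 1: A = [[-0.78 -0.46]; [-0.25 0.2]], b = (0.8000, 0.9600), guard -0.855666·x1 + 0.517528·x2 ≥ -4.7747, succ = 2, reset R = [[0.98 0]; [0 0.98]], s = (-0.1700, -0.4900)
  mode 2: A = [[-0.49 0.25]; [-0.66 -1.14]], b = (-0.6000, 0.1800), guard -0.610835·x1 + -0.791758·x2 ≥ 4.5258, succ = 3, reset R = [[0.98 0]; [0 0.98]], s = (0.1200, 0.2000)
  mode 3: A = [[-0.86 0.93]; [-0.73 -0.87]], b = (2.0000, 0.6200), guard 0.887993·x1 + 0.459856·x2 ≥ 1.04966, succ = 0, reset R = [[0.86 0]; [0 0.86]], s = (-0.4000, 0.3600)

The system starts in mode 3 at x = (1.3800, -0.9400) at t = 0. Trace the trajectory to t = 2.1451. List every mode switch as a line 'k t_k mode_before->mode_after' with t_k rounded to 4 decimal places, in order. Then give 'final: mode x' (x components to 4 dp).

1 1.4107 3->0
final: 0 0.9511 1.4653

Mode 3: guard c·x = 1.0497 hit at Δt = 1.4107 (t = 1.4107), x⁻ = (1.5055, -0.6246) → reset → x⁺ = (0.8948, -0.1772), jump to mode 0
Mode 0: flow for 0.7344 to horizon, guard not reached → x = (0.9511, 1.4653)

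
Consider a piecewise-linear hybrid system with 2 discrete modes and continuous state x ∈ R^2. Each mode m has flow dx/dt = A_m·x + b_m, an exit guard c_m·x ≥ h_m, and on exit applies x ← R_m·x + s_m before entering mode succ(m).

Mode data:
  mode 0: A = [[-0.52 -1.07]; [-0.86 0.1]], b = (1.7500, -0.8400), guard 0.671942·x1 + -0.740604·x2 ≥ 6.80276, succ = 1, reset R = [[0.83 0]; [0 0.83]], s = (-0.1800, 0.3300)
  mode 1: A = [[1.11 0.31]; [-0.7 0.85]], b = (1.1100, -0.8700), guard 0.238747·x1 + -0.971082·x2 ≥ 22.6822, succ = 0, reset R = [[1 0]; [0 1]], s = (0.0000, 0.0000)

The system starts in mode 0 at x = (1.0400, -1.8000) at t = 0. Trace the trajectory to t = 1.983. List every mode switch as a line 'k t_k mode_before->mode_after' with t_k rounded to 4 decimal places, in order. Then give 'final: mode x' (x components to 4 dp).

Mode 0: guard c·x = 6.8028 hit at Δt = 0.9400 (t = 0.9400), x⁻ = (4.5610, -5.0473) → reset → x⁺ = (3.6056, -3.8592), jump to mode 1
Mode 1: flow for 1.0430 to horizon, guard not reached → x = (8.7044, -17.4574)

1 0.9400 0->1
final: 1 8.7044 -17.4574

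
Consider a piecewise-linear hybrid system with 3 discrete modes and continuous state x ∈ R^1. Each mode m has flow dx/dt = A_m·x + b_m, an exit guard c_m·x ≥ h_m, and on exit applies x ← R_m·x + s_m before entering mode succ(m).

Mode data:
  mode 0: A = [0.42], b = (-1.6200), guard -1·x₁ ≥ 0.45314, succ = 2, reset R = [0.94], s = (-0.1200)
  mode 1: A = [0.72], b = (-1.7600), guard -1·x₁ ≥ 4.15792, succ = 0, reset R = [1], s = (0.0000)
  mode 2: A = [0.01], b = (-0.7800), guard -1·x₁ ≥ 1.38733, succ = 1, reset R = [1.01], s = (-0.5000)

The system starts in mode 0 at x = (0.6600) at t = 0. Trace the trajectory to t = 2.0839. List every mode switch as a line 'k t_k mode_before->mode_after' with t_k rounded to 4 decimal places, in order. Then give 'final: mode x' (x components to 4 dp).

1 0.7113 0->2
2 1.7768 2->1
final: 1 -2.9766

Mode 0: guard c·x = 0.4531 hit at Δt = 0.7113 (t = 0.7113), x⁻ = (-0.4531) → reset → x⁺ = (-0.5460), jump to mode 2
Mode 2: guard c·x = 1.3873 hit at Δt = 1.0655 (t = 1.7768), x⁻ = (-1.3873) → reset → x⁺ = (-1.9012), jump to mode 1
Mode 1: flow for 0.3071 to horizon, guard not reached → x = (-2.9766)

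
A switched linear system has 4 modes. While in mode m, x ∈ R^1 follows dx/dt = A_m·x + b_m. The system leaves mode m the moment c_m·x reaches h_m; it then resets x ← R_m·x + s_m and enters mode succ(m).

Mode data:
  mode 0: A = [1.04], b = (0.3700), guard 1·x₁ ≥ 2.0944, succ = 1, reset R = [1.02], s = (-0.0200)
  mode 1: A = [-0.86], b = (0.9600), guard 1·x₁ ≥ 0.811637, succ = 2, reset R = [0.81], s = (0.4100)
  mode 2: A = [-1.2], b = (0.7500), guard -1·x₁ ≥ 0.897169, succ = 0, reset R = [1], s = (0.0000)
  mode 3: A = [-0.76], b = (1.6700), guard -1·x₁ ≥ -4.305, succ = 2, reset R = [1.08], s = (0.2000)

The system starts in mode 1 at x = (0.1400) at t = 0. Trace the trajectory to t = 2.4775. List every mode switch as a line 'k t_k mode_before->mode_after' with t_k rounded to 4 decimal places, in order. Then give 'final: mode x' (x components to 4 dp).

1 1.3542 1->2
final: 2 0.7399

Mode 1: guard c·x = 0.8116 hit at Δt = 1.3542 (t = 1.3542), x⁻ = (0.8116) → reset → x⁺ = (1.0674), jump to mode 2
Mode 2: flow for 1.1233 to horizon, guard not reached → x = (0.7399)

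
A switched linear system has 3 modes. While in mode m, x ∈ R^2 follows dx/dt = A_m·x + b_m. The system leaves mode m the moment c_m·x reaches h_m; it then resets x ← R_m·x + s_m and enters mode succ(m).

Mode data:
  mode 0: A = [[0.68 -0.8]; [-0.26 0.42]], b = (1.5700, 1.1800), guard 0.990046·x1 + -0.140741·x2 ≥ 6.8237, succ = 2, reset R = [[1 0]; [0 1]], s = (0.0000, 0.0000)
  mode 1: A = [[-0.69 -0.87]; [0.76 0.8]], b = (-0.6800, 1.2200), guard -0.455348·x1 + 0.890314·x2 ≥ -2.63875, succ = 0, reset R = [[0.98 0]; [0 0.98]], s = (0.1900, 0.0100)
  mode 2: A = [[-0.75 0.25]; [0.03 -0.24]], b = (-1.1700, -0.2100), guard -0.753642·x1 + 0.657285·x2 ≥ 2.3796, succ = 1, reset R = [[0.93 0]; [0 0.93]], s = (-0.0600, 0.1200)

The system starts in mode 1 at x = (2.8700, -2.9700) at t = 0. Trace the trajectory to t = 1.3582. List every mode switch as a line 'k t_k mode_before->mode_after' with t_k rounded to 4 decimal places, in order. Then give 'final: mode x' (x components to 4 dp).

Mode 1: guard c·x = -2.6387 hit at Δt = 0.9166 (t = 0.9166), x⁻ = (2.4392, -1.7163) → reset → x⁺ = (2.5804, -1.6720), jump to mode 0
Mode 0: flow for 0.4416 to horizon, guard not reached → x = (5.0166, -1.9061)

1 0.9166 1->0
final: 0 5.0166 -1.9061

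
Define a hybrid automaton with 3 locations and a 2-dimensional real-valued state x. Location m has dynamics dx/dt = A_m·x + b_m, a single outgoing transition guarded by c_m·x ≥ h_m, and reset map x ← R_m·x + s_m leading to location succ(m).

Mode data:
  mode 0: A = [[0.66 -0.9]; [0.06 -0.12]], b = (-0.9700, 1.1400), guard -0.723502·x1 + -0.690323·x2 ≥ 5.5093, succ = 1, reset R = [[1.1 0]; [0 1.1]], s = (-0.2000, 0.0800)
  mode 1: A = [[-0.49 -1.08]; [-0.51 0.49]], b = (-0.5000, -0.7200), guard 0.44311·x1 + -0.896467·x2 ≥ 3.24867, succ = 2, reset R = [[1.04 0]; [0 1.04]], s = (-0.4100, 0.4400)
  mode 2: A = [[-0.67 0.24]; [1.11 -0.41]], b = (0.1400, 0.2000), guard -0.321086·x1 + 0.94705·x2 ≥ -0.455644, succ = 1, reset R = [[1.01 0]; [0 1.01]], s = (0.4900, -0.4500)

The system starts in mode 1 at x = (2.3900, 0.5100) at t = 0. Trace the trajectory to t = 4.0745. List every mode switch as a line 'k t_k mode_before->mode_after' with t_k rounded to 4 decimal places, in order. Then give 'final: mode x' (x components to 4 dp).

Mode 1: guard c·x = 3.2487 hit at Δt = 1.5842 (t = 1.5842), x⁻ = (1.8857, -2.6918) → reset → x⁺ = (1.5511, -2.3595), jump to mode 2
Mode 2: guard c·x = -0.4556 hit at Δt = 1.1963 (t = 2.7805), x⁻ = (0.6137, -0.2730) → reset → x⁺ = (1.1099, -0.7258), jump to mode 1
Mode 1: guard c·x = 3.2487 hit at Δt = 0.9404 (t = 3.7209), x⁻ = (1.7262, -2.7706) → reset → x⁺ = (1.3853, -2.4414), jump to mode 2
Mode 2: flow for 0.3536 to horizon, guard not reached → x = (0.9866, -1.6195)

1 1.5842 1->2
2 2.7805 2->1
3 3.7209 1->2
final: 2 0.9866 -1.6195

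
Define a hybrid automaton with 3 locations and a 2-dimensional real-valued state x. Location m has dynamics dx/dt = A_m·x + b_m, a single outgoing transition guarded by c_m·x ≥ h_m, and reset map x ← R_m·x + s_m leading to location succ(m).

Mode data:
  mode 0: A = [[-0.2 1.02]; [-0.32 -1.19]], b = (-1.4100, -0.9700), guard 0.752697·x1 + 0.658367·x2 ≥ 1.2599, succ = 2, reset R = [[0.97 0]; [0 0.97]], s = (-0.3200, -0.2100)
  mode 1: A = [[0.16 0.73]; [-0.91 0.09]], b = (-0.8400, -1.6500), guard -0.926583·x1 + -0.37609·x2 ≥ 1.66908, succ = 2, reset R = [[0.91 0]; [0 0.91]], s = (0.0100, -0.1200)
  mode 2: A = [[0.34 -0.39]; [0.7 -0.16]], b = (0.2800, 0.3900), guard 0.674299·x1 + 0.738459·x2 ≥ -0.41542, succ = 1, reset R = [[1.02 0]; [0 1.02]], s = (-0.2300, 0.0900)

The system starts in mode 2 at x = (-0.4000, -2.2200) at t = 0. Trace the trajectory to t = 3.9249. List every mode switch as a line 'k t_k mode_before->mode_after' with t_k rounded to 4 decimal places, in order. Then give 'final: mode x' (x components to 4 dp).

1 1.1345 2->1
2 1.7811 1->2
3 3.2847 2->1
final: 1 -0.8507 -2.2854

Mode 2: guard c·x = -0.4154 hit at Δt = 1.1345 (t = 1.1345), x⁻ = (0.7989, -1.2920) → reset → x⁺ = (0.5849, -1.2279), jump to mode 1
Mode 1: guard c·x = 1.6691 hit at Δt = 0.6466 (t = 1.7811), x⁻ = (-0.8432, -2.3606) → reset → x⁺ = (-0.7573, -2.2681), jump to mode 2
Mode 2: guard c·x = -0.4154 hit at Δt = 1.5036 (t = 3.2847), x⁻ = (0.7525, -1.2497) → reset → x⁺ = (0.5375, -1.1847), jump to mode 1
Mode 1: flow for 0.6402 to horizon, guard not reached → x = (-0.8507, -2.2854)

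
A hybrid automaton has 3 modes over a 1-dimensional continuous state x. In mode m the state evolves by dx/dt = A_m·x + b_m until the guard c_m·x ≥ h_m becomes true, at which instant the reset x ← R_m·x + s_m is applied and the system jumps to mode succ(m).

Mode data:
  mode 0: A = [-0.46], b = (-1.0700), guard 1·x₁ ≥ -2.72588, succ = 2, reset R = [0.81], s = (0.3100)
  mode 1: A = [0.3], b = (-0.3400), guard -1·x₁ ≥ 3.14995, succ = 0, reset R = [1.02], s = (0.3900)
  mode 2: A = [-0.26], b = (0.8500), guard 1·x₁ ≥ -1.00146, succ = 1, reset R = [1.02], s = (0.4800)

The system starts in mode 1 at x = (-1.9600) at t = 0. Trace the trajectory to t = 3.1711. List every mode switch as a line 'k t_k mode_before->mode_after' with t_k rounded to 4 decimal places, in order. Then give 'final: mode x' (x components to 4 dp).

Mode 1: guard c·x = 3.1500 hit at Δt = 1.0849 (t = 1.0849), x⁻ = (-3.1499) → reset → x⁺ = (-2.8229), jump to mode 0
Mode 0: guard c·x = -2.7259 hit at Δt = 0.4725 (t = 1.5574), x⁻ = (-2.7259) → reset → x⁺ = (-1.8980), jump to mode 2
Mode 2: guard c·x = -1.0015 hit at Δt = 0.7329 (t = 2.2903), x⁻ = (-1.0015) → reset → x⁺ = (-0.5415), jump to mode 1
Mode 1: flow for 0.8808 to horizon, guard not reached → x = (-1.0480)

1 1.0849 1->0
2 1.5574 0->2
3 2.2903 2->1
final: 1 -1.0480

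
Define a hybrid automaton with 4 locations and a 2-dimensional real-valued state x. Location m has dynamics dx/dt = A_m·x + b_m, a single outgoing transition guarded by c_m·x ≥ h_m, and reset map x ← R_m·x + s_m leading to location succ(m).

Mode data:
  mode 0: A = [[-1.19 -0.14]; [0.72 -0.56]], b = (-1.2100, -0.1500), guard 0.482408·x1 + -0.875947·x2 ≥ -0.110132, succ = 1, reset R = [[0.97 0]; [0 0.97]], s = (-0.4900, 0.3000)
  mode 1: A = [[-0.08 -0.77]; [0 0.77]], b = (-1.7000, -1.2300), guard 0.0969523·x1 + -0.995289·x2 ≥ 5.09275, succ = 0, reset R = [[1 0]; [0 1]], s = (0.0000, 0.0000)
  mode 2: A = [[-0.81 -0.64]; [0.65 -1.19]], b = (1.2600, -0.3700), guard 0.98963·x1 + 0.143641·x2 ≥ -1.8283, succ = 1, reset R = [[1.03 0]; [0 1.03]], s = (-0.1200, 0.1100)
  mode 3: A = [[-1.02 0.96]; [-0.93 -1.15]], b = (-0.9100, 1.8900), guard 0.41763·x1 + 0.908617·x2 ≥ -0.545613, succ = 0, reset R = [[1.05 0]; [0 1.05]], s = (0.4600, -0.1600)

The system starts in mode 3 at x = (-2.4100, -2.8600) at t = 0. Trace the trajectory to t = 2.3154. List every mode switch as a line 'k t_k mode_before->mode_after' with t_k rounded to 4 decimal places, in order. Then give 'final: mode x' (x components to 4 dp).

Mode 3: guard c·x = -0.5456 hit at Δt = 0.6062 (t = 0.6062), x⁻ = (-2.0933, 0.3617) → reset → x⁺ = (-1.7379, 0.2197), jump to mode 0
Mode 0: guard c·x = -0.1101 hit at Δt = 0.7381 (t = 1.3443), x⁻ = (-1.2966, -0.5883) → reset → x⁺ = (-1.7477, -0.2707), jump to mode 1
Mode 1: flow for 0.9711 to horizon, guard not reached → x = (-2.3460, -2.3484)

1 0.6062 3->0
2 1.3443 0->1
final: 1 -2.3460 -2.3484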